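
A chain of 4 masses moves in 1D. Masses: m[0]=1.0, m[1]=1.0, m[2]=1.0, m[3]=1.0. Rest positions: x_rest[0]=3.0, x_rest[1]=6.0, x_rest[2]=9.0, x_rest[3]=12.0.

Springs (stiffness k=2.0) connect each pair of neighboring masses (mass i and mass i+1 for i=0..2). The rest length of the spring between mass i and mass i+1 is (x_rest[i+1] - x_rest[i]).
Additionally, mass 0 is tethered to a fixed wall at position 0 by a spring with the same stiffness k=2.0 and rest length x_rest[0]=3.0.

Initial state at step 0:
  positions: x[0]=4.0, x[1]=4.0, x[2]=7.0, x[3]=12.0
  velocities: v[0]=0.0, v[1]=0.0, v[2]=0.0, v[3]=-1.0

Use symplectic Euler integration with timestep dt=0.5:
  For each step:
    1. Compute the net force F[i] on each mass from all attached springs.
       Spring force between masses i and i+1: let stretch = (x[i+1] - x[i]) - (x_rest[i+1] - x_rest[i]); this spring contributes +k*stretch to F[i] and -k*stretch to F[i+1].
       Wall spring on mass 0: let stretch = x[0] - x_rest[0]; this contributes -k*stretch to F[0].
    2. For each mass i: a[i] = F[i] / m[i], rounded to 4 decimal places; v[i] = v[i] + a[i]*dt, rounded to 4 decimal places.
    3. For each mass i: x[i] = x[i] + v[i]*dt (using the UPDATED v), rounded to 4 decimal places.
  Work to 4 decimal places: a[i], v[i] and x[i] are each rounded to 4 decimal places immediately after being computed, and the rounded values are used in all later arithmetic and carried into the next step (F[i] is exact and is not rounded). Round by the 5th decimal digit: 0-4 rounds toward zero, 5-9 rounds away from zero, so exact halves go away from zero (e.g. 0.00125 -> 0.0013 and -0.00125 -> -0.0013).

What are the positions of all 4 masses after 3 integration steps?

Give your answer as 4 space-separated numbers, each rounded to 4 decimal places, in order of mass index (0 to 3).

Step 0: x=[4.0000 4.0000 7.0000 12.0000] v=[0.0000 0.0000 0.0000 -1.0000]
Step 1: x=[2.0000 5.5000 8.0000 10.5000] v=[-4.0000 3.0000 2.0000 -3.0000]
Step 2: x=[0.7500 6.5000 9.0000 9.2500] v=[-2.5000 2.0000 2.0000 -2.5000]
Step 3: x=[2.0000 5.8750 8.8750 9.3750] v=[2.5000 -1.2500 -0.2500 0.2500]

Answer: 2.0000 5.8750 8.8750 9.3750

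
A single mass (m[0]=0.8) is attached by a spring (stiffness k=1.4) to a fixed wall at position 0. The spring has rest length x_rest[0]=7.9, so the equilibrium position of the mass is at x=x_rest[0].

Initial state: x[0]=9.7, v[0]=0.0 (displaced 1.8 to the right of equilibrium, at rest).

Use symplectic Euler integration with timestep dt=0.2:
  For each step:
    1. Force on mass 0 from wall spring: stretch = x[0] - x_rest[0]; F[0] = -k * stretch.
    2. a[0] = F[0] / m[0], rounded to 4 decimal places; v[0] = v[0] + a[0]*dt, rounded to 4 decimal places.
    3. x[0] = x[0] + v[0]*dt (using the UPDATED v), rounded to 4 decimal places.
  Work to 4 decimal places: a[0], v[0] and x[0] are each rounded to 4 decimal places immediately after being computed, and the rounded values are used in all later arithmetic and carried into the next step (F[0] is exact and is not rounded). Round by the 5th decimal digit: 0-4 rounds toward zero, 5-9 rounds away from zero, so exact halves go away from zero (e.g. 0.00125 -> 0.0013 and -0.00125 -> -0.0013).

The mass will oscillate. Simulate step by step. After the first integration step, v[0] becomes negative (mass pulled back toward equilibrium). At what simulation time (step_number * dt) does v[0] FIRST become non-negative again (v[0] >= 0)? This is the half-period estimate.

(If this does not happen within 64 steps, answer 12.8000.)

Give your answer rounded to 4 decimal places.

Answer: 2.4000

Derivation:
Step 0: x=[9.7000] v=[0.0000]
Step 1: x=[9.5740] v=[-0.6300]
Step 2: x=[9.3308] v=[-1.2159]
Step 3: x=[8.9875] v=[-1.7167]
Step 4: x=[8.5680] v=[-2.0973]
Step 5: x=[8.1018] v=[-2.3311]
Step 6: x=[7.6215] v=[-2.4017]
Step 7: x=[7.1607] v=[-2.3042]
Step 8: x=[6.7516] v=[-2.0454]
Step 9: x=[6.4229] v=[-1.6435]
Step 10: x=[6.1976] v=[-1.1265]
Step 11: x=[6.0915] v=[-0.5307]
Step 12: x=[6.1120] v=[0.1023]
First v>=0 after going negative at step 12, time=2.4000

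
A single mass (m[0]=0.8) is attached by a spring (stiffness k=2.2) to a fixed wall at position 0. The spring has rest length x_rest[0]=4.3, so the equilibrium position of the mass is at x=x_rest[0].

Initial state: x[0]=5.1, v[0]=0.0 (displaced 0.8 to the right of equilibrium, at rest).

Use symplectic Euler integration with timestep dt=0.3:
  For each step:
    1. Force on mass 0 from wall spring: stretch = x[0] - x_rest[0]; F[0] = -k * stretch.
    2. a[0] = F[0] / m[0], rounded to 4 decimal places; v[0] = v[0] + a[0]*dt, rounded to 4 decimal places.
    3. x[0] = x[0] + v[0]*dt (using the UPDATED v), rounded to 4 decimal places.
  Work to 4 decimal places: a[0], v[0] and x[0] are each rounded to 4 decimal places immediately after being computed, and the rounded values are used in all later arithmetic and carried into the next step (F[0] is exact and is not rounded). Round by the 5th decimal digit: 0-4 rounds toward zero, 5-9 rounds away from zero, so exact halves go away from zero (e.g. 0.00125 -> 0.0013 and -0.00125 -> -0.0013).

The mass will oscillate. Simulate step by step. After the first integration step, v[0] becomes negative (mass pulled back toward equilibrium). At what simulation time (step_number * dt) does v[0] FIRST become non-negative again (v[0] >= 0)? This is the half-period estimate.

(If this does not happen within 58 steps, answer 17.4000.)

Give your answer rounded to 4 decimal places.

Answer: 2.1000

Derivation:
Step 0: x=[5.1000] v=[0.0000]
Step 1: x=[4.9020] v=[-0.6600]
Step 2: x=[4.5550] v=[-1.1567]
Step 3: x=[4.1449] v=[-1.3671]
Step 4: x=[3.7731] v=[-1.2392]
Step 5: x=[3.5318] v=[-0.8045]
Step 6: x=[3.4806] v=[-0.1707]
Step 7: x=[3.6322] v=[0.5053]
First v>=0 after going negative at step 7, time=2.1000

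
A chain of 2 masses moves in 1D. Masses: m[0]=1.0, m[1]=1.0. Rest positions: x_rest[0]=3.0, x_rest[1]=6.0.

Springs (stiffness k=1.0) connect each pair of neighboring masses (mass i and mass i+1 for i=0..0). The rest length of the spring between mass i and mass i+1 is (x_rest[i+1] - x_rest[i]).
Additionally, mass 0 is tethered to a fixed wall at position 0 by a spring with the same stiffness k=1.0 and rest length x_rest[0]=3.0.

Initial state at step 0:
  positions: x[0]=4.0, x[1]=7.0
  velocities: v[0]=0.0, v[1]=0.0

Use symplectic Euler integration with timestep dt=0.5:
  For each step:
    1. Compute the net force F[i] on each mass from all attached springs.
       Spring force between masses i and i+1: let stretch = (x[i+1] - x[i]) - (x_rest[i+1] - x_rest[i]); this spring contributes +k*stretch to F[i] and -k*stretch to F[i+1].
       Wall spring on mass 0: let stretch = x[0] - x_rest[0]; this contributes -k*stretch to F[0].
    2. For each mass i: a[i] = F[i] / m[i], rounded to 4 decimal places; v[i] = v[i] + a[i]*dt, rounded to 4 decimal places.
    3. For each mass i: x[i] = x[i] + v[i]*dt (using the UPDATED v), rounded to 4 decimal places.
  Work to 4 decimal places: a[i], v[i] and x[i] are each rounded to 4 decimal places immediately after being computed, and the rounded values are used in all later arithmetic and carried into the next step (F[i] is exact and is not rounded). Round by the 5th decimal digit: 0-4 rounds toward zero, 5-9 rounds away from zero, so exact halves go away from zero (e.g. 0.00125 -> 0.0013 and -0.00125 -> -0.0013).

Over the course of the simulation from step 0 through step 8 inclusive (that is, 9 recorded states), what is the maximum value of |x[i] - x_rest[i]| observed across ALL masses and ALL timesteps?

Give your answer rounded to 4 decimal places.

Step 0: x=[4.0000 7.0000] v=[0.0000 0.0000]
Step 1: x=[3.7500 7.0000] v=[-0.5000 0.0000]
Step 2: x=[3.3750 6.9375] v=[-0.7500 -0.1250]
Step 3: x=[3.0469 6.7344] v=[-0.6563 -0.4063]
Step 4: x=[2.8789 6.3594] v=[-0.3360 -0.7501]
Step 5: x=[2.8613 5.8642] v=[-0.0352 -0.9904]
Step 6: x=[2.8791 5.3683] v=[0.0356 -0.9919]
Step 7: x=[2.7994 5.0001] v=[-0.1594 -0.7365]
Step 8: x=[2.5700 4.8317] v=[-0.4588 -0.3369]
Max displacement = 1.1683

Answer: 1.1683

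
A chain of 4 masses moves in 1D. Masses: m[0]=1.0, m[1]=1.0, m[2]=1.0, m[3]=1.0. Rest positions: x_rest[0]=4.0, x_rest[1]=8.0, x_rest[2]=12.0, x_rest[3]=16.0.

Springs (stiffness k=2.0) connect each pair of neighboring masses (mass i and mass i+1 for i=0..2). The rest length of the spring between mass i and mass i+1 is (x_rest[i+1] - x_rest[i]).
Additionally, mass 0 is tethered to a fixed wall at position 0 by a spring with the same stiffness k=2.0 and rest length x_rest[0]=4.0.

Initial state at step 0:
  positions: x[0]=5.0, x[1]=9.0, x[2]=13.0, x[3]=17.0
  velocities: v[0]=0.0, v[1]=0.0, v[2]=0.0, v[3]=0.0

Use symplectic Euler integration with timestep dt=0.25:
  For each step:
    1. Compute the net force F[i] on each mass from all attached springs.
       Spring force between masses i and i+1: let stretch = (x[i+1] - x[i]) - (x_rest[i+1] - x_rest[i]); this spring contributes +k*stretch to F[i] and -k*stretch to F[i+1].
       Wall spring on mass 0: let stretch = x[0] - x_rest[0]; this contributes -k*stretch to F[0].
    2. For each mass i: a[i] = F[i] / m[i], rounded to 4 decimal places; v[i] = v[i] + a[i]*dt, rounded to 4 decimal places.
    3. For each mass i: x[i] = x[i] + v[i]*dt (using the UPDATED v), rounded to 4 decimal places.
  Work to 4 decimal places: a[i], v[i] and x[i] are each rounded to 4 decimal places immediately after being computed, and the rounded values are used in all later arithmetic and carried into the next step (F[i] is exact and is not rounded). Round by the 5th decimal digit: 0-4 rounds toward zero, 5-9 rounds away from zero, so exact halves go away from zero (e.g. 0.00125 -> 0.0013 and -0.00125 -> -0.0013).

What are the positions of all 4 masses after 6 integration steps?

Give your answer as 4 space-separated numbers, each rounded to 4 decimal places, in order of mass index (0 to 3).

Answer: 3.8824 8.4242 12.8932 16.9913

Derivation:
Step 0: x=[5.0000 9.0000 13.0000 17.0000] v=[0.0000 0.0000 0.0000 0.0000]
Step 1: x=[4.8750 9.0000 13.0000 17.0000] v=[-0.5000 0.0000 0.0000 0.0000]
Step 2: x=[4.6563 8.9844 13.0000 17.0000] v=[-0.8750 -0.0625 0.0000 0.0000]
Step 3: x=[4.3965 8.9297 12.9981 17.0000] v=[-1.0391 -0.2188 -0.0078 0.0000]
Step 4: x=[4.1538 8.8169 12.9878 16.9998] v=[-0.9708 -0.4512 -0.0411 -0.0010]
Step 5: x=[3.9748 8.6426 12.9577 16.9981] v=[-0.7162 -0.6973 -0.1206 -0.0070]
Step 6: x=[3.8824 8.4242 12.8932 16.9913] v=[-0.3697 -0.8737 -0.2580 -0.0272]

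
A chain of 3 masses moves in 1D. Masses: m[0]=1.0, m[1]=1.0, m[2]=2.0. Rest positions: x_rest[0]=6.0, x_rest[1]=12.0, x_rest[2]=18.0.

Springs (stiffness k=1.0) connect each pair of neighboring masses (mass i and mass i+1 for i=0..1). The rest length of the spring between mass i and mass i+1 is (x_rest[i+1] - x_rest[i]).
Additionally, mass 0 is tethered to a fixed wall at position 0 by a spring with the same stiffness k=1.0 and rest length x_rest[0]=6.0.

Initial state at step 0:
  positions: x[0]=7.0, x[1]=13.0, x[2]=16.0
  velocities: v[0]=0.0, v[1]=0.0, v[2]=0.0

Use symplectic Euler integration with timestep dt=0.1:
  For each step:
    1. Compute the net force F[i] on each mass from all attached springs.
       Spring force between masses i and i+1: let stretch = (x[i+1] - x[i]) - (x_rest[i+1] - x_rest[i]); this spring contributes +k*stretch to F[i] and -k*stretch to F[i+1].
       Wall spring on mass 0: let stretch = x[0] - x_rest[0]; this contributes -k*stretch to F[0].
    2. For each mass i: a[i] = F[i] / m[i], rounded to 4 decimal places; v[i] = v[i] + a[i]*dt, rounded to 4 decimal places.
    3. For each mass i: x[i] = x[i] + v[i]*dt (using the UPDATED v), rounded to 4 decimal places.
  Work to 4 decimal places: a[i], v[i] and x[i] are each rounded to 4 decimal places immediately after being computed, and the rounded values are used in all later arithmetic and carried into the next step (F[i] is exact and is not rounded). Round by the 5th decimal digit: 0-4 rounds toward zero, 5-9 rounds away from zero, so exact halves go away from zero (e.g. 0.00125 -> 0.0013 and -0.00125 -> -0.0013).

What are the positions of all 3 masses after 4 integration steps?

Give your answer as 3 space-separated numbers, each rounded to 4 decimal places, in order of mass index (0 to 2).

Step 0: x=[7.0000 13.0000 16.0000] v=[0.0000 0.0000 0.0000]
Step 1: x=[6.9900 12.9700 16.0150] v=[-0.1000 -0.3000 0.1500]
Step 2: x=[6.9699 12.9107 16.0448] v=[-0.2010 -0.5935 0.2978]
Step 3: x=[6.9395 12.8233 16.0889] v=[-0.3039 -0.8742 0.4411]
Step 4: x=[6.8986 12.7097 16.1467] v=[-0.4095 -1.1360 0.5778]

Answer: 6.8986 12.7097 16.1467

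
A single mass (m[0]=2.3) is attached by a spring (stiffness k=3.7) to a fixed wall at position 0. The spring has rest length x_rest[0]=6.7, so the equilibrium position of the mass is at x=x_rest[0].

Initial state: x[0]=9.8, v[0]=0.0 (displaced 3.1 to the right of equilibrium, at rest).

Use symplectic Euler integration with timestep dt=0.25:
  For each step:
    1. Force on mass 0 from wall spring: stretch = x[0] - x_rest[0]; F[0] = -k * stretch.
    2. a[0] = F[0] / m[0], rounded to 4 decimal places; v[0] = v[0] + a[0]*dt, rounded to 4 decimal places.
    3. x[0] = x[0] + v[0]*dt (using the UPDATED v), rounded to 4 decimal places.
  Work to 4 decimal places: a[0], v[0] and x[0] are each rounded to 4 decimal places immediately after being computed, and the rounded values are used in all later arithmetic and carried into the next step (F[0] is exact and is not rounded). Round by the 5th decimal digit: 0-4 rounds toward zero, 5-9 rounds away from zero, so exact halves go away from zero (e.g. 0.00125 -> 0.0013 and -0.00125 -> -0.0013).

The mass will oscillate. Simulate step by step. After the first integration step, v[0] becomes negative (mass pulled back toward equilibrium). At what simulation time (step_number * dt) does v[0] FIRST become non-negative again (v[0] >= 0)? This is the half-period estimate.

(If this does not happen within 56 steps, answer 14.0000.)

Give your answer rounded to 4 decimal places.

Answer: 2.5000

Derivation:
Step 0: x=[9.8000] v=[0.0000]
Step 1: x=[9.4883] v=[-1.2468]
Step 2: x=[8.8963] v=[-2.3682]
Step 3: x=[8.0834] v=[-3.2515]
Step 4: x=[7.1314] v=[-3.8079]
Step 5: x=[6.1361] v=[-3.9814]
Step 6: x=[5.1975] v=[-3.7546]
Step 7: x=[4.4099] v=[-3.1503]
Step 8: x=[3.8526] v=[-2.2293]
Step 9: x=[3.5816] v=[-1.0842]
Step 10: x=[3.6241] v=[0.1700]
First v>=0 after going negative at step 10, time=2.5000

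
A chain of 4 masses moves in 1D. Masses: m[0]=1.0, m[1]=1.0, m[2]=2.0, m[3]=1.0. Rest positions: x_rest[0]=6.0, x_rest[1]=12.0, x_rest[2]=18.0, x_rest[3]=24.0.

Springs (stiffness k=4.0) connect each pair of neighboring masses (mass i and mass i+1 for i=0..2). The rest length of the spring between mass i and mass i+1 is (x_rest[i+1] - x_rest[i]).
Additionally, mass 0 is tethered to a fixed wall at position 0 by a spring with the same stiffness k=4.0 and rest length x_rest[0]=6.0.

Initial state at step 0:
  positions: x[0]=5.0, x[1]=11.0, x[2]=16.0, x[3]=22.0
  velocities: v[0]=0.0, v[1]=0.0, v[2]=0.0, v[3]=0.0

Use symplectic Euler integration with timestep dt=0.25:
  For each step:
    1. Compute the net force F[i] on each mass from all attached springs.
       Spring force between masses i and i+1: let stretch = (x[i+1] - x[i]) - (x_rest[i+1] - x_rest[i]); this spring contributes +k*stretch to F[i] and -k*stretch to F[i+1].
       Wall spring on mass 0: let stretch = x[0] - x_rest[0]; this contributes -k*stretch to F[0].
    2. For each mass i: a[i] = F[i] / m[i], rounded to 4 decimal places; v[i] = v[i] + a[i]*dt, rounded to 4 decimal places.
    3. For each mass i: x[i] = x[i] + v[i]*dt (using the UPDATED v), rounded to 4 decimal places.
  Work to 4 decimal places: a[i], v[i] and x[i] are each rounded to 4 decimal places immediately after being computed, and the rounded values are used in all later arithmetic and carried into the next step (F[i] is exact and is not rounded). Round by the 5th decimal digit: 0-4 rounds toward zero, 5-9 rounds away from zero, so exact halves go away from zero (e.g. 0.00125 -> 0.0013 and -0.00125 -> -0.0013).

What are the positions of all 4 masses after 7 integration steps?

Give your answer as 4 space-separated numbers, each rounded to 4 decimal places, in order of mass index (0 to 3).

Step 0: x=[5.0000 11.0000 16.0000 22.0000] v=[0.0000 0.0000 0.0000 0.0000]
Step 1: x=[5.2500 10.7500 16.1250 22.0000] v=[1.0000 -1.0000 0.5000 0.0000]
Step 2: x=[5.5625 10.4688 16.3125 22.0313] v=[1.2500 -1.1250 0.7500 0.1250]
Step 3: x=[5.7110 10.4219 16.4844 22.1329] v=[0.5938 -0.1876 0.6876 0.4062]
Step 4: x=[5.6094 10.7129 16.6046 22.3223] v=[-0.4063 1.1640 0.4806 0.7577]
Step 5: x=[5.3814 11.2010 16.7030 22.5823] v=[-0.9122 1.9522 0.3936 1.0400]
Step 6: x=[5.2629 11.6097 16.8486 22.8725] v=[-0.4740 1.6346 0.5823 1.1607]
Step 7: x=[5.4154 11.7414 17.0923 23.1567] v=[0.6099 0.5267 0.9748 1.1368]

Answer: 5.4154 11.7414 17.0923 23.1567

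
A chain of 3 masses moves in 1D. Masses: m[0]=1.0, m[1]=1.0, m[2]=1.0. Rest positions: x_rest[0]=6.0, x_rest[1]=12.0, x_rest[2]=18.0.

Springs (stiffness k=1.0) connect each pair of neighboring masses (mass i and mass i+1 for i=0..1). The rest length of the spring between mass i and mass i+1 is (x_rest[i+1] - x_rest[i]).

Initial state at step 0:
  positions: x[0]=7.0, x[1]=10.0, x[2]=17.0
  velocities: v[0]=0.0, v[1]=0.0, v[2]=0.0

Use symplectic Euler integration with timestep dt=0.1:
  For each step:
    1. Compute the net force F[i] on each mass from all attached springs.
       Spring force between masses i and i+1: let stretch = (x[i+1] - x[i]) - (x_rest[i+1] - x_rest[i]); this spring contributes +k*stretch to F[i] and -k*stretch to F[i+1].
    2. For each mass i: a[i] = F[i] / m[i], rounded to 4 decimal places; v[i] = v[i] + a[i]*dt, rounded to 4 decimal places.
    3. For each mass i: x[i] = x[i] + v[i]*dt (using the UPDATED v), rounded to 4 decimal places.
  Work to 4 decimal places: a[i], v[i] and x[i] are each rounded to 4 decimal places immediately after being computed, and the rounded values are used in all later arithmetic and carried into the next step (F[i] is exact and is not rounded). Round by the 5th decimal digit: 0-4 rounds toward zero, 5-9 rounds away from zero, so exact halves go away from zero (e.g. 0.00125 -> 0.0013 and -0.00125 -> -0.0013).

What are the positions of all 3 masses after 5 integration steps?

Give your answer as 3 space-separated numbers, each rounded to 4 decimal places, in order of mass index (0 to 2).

Answer: 6.5740 10.5590 16.8670

Derivation:
Step 0: x=[7.0000 10.0000 17.0000] v=[0.0000 0.0000 0.0000]
Step 1: x=[6.9700 10.0400 16.9900] v=[-0.3000 0.4000 -0.1000]
Step 2: x=[6.9107 10.1188 16.9705] v=[-0.5930 0.7880 -0.1950]
Step 3: x=[6.8235 10.2340 16.9425] v=[-0.8722 1.1524 -0.2802]
Step 4: x=[6.7104 10.3822 16.9074] v=[-1.1312 1.4822 -0.3511]
Step 5: x=[6.5740 10.5590 16.8670] v=[-1.3640 1.7675 -0.4036]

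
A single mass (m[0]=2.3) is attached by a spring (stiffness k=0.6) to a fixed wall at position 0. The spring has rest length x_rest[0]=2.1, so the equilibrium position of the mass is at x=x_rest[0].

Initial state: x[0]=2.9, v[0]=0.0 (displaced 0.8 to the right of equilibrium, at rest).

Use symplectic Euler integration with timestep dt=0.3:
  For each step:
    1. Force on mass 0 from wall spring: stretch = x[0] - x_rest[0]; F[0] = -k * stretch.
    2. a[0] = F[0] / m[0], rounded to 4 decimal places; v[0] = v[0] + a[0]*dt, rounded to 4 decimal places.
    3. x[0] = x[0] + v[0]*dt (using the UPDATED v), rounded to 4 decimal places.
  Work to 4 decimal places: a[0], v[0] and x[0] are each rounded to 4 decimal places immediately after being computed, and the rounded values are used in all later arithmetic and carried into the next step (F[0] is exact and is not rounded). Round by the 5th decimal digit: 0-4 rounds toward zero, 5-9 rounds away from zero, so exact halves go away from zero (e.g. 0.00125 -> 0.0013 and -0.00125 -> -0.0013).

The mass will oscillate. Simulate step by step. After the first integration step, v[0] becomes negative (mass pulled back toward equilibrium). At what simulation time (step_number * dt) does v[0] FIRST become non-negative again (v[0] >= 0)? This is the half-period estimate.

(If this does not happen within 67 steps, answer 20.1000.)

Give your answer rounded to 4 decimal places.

Step 0: x=[2.9000] v=[0.0000]
Step 1: x=[2.8812] v=[-0.0626]
Step 2: x=[2.8441] v=[-0.1237]
Step 3: x=[2.7895] v=[-0.1819]
Step 4: x=[2.7187] v=[-0.2359]
Step 5: x=[2.6334] v=[-0.2843]
Step 6: x=[2.5356] v=[-0.3260]
Step 7: x=[2.4276] v=[-0.3601]
Step 8: x=[2.3119] v=[-0.3858]
Step 9: x=[2.1912] v=[-0.4024]
Step 10: x=[2.0684] v=[-0.4095]
Step 11: x=[1.9463] v=[-0.4070]
Step 12: x=[1.8278] v=[-0.3950]
Step 13: x=[1.7157] v=[-0.3737]
Step 14: x=[1.6126] v=[-0.3436]
Step 15: x=[1.5210] v=[-0.3055]
Step 16: x=[1.4429] v=[-0.2602]
Step 17: x=[1.3803] v=[-0.2088]
Step 18: x=[1.3346] v=[-0.1525]
Step 19: x=[1.3068] v=[-0.0926]
Step 20: x=[1.2977] v=[-0.0305]
Step 21: x=[1.3074] v=[0.0323]
First v>=0 after going negative at step 21, time=6.3000

Answer: 6.3000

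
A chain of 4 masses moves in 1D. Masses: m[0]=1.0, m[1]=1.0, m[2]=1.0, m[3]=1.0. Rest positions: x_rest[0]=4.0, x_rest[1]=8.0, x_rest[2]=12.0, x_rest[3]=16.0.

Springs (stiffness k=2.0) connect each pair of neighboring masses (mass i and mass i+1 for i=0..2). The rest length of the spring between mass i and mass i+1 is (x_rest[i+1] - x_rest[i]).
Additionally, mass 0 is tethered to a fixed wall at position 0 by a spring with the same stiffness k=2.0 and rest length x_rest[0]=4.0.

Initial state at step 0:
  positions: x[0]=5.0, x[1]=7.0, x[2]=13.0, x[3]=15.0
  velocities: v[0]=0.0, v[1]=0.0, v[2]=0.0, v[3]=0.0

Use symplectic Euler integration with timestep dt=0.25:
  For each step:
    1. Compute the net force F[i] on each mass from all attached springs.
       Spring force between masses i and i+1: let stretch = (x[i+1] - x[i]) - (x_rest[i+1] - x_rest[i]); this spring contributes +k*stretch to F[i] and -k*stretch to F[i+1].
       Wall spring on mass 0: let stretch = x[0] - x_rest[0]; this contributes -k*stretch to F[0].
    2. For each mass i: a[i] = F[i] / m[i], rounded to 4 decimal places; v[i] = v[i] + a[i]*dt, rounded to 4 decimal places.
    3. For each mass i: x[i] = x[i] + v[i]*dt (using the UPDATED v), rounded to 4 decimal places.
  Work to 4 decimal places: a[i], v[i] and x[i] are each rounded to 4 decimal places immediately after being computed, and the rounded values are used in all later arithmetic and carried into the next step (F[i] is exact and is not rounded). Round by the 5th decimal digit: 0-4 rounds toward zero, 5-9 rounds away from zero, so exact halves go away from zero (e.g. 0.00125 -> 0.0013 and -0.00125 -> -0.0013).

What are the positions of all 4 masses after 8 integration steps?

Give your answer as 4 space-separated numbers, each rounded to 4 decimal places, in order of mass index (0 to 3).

Step 0: x=[5.0000 7.0000 13.0000 15.0000] v=[0.0000 0.0000 0.0000 0.0000]
Step 1: x=[4.6250 7.5000 12.5000 15.2500] v=[-1.5000 2.0000 -2.0000 1.0000]
Step 2: x=[4.0313 8.2656 11.7188 15.6563] v=[-2.3750 3.0625 -3.1250 1.6250]
Step 3: x=[3.4629 8.9336 10.9981 16.0704] v=[-2.2735 2.6720 -2.8829 1.6563]
Step 4: x=[3.1455 9.1758 10.6534 16.3505] v=[-1.2696 0.9689 -1.3790 1.1202]
Step 5: x=[3.1887 8.8489 10.8361 16.4184] v=[0.1728 -1.3075 0.7308 0.2717]
Step 6: x=[3.5409 8.0629 11.4682 16.2885] v=[1.4086 -3.1440 2.5284 -0.5195]
Step 7: x=[4.0157 7.1373 12.2772 16.0561] v=[1.8992 -3.7024 3.2359 -0.9297]
Step 8: x=[4.3788 6.4640 12.9161 15.8513] v=[1.4522 -2.6933 2.5554 -0.8192]

Answer: 4.3788 6.4640 12.9161 15.8513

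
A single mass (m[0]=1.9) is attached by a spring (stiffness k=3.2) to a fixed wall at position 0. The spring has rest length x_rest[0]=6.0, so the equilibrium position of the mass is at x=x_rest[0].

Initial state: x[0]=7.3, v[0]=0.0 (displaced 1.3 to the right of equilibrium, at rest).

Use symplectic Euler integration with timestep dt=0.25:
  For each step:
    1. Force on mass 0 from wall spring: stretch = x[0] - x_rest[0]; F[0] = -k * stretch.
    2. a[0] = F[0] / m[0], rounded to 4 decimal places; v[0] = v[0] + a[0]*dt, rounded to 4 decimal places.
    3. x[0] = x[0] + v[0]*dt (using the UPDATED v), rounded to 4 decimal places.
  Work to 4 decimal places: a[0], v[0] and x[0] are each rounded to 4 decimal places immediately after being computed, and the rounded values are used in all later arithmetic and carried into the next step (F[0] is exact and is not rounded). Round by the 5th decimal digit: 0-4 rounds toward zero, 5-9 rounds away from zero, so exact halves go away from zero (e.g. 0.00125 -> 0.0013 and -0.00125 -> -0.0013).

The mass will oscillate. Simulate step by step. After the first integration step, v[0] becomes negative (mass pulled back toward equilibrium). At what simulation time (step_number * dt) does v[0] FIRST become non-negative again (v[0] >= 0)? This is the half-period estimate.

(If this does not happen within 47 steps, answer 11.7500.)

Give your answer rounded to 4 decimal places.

Answer: 2.5000

Derivation:
Step 0: x=[7.3000] v=[0.0000]
Step 1: x=[7.1632] v=[-0.5474]
Step 2: x=[6.9039] v=[-1.0372]
Step 3: x=[6.5495] v=[-1.4178]
Step 4: x=[6.1372] v=[-1.6492]
Step 5: x=[5.7105] v=[-1.7070]
Step 6: x=[5.3142] v=[-1.5851]
Step 7: x=[4.9901] v=[-1.2964]
Step 8: x=[4.7723] v=[-0.8712]
Step 9: x=[4.6837] v=[-0.3543]
Step 10: x=[4.7337] v=[0.1999]
First v>=0 after going negative at step 10, time=2.5000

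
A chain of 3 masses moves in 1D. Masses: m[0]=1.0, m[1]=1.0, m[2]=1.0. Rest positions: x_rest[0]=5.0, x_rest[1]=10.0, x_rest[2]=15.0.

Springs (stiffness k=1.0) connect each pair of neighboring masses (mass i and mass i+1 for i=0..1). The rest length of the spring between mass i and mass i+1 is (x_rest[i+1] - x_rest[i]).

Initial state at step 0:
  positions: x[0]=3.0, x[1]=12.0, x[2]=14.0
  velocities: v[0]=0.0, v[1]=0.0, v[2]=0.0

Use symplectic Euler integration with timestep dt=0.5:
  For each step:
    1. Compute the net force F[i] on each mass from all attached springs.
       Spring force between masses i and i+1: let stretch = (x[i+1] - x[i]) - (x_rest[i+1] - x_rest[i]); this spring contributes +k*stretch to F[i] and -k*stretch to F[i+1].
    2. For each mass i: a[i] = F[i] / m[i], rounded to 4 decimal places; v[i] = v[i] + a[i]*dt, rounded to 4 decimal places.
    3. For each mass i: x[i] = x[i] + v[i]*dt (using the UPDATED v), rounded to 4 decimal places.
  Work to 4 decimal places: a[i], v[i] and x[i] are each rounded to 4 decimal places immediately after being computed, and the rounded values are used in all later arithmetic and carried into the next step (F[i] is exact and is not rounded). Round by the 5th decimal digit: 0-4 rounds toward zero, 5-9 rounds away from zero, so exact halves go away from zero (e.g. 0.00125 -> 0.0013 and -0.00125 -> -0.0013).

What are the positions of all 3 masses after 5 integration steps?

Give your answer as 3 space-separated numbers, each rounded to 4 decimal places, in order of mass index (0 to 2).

Answer: 4.8750 10.2159 13.9092

Derivation:
Step 0: x=[3.0000 12.0000 14.0000] v=[0.0000 0.0000 0.0000]
Step 1: x=[4.0000 10.2500 14.7500] v=[2.0000 -3.5000 1.5000]
Step 2: x=[5.3125 8.0625 15.6250] v=[2.6250 -4.3750 1.7500]
Step 3: x=[6.0625 7.0781 15.8594] v=[1.5000 -1.9688 0.4688]
Step 4: x=[5.8164 8.0352 15.1485] v=[-0.4922 1.9141 -1.4219]
Step 5: x=[4.8750 10.2159 13.9092] v=[-1.8828 4.3614 -2.4786]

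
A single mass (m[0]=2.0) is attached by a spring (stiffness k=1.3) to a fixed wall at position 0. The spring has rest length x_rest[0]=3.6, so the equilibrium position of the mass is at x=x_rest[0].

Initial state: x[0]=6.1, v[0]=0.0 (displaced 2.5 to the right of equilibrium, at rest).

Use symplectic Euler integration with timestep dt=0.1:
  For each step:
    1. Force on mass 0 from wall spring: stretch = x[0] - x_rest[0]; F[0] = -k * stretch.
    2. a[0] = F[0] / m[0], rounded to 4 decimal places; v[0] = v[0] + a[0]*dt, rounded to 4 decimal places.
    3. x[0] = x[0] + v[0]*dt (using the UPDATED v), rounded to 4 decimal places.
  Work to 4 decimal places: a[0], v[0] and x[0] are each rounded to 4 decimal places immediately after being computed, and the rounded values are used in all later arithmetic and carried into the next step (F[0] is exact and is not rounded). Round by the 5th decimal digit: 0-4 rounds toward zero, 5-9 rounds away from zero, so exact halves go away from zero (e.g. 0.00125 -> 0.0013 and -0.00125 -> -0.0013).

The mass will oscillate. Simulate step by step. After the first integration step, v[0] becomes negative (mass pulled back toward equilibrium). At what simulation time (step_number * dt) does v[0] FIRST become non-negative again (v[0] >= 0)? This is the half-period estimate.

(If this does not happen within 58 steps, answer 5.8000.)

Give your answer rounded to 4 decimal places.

Step 0: x=[6.1000] v=[0.0000]
Step 1: x=[6.0838] v=[-0.1625]
Step 2: x=[6.0514] v=[-0.3240]
Step 3: x=[6.0031] v=[-0.4833]
Step 4: x=[5.9392] v=[-0.6395]
Step 5: x=[5.8600] v=[-0.7916]
Step 6: x=[5.7662] v=[-0.9385]
Step 7: x=[5.6583] v=[-1.0793]
Step 8: x=[5.5370] v=[-1.2131]
Step 9: x=[5.4031] v=[-1.3390]
Step 10: x=[5.2575] v=[-1.4562]
Step 11: x=[5.1011] v=[-1.5639]
Step 12: x=[4.9350] v=[-1.6615]
Step 13: x=[4.7602] v=[-1.7483]
Step 14: x=[4.5778] v=[-1.8237]
Step 15: x=[4.3891] v=[-1.8873]
Step 16: x=[4.1952] v=[-1.9386]
Step 17: x=[3.9975] v=[-1.9773]
Step 18: x=[3.7972] v=[-2.0031]
Step 19: x=[3.5956] v=[-2.0159]
Step 20: x=[3.3940] v=[-2.0156]
Step 21: x=[3.1938] v=[-2.0022]
Step 22: x=[2.9962] v=[-1.9758]
Step 23: x=[2.8025] v=[-1.9366]
Step 24: x=[2.6140] v=[-1.8848]
Step 25: x=[2.4319] v=[-1.8207]
Step 26: x=[2.2574] v=[-1.7448]
Step 27: x=[2.0917] v=[-1.6575]
Step 28: x=[1.9358] v=[-1.5595]
Step 29: x=[1.7907] v=[-1.4513]
Step 30: x=[1.6573] v=[-1.3337]
Step 31: x=[1.5366] v=[-1.2074]
Step 32: x=[1.4293] v=[-1.0733]
Step 33: x=[1.3361] v=[-0.9322]
Step 34: x=[1.2576] v=[-0.7851]
Step 35: x=[1.1943] v=[-0.6328]
Step 36: x=[1.1467] v=[-0.4764]
Step 37: x=[1.1150] v=[-0.3169]
Step 38: x=[1.0995] v=[-0.1554]
Step 39: x=[1.1002] v=[0.0071]
First v>=0 after going negative at step 39, time=3.9000

Answer: 3.9000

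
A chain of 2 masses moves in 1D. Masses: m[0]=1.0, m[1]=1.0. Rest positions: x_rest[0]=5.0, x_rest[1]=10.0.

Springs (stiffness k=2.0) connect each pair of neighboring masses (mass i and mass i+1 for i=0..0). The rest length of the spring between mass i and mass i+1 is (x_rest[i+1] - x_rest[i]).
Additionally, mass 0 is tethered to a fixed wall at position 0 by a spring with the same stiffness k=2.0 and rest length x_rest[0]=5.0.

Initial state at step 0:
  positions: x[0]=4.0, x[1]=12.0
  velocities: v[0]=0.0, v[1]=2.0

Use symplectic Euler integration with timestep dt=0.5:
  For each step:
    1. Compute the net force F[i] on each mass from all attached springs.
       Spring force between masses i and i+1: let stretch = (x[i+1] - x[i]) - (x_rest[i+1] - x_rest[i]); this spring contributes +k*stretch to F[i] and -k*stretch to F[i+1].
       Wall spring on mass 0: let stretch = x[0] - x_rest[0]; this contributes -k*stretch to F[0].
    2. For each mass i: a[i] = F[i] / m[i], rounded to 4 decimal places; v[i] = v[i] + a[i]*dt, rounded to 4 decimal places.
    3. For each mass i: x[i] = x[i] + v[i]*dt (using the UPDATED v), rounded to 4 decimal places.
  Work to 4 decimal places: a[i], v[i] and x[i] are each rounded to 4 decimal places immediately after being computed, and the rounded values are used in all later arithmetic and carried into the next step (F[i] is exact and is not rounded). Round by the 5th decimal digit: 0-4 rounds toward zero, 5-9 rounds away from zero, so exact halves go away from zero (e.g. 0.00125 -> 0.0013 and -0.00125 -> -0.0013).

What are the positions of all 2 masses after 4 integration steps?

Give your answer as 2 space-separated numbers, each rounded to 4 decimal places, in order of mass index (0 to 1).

Step 0: x=[4.0000 12.0000] v=[0.0000 2.0000]
Step 1: x=[6.0000 11.5000] v=[4.0000 -1.0000]
Step 2: x=[7.7500 10.7500] v=[3.5000 -1.5000]
Step 3: x=[7.1250 11.0000] v=[-1.2500 0.5000]
Step 4: x=[4.8750 11.8125] v=[-4.5000 1.6250]

Answer: 4.8750 11.8125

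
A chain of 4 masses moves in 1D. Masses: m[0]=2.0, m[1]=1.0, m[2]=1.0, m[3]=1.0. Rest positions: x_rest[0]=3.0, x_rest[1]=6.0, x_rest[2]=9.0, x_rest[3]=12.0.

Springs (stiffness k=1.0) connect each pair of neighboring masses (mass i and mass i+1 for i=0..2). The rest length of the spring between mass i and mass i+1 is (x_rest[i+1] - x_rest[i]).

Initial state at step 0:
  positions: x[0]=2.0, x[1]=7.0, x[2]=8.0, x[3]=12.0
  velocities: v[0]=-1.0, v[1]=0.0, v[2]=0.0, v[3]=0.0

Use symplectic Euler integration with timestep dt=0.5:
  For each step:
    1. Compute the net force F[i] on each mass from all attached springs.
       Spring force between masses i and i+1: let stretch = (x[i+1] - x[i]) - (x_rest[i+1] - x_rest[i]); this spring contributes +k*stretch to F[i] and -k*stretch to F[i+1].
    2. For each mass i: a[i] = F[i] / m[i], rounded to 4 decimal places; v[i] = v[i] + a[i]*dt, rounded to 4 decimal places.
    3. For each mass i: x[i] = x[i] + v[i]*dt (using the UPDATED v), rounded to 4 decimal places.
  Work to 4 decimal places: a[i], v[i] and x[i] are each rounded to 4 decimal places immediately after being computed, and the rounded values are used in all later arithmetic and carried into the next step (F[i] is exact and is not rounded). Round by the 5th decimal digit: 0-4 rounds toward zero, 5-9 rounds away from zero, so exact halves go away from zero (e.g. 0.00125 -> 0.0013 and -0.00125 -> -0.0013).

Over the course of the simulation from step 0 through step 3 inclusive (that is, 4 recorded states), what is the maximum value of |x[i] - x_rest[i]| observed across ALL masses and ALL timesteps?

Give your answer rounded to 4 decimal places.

Answer: 2.2578

Derivation:
Step 0: x=[2.0000 7.0000 8.0000 12.0000] v=[-1.0000 0.0000 0.0000 0.0000]
Step 1: x=[1.7500 6.0000 8.7500 11.7500] v=[-0.5000 -2.0000 1.5000 -0.5000]
Step 2: x=[1.6563 4.6250 9.5625 11.5000] v=[-0.1875 -2.7500 1.6250 -0.5000]
Step 3: x=[1.5586 3.7422 9.6250 11.5157] v=[-0.1954 -1.7656 0.1250 0.0313]
Max displacement = 2.2578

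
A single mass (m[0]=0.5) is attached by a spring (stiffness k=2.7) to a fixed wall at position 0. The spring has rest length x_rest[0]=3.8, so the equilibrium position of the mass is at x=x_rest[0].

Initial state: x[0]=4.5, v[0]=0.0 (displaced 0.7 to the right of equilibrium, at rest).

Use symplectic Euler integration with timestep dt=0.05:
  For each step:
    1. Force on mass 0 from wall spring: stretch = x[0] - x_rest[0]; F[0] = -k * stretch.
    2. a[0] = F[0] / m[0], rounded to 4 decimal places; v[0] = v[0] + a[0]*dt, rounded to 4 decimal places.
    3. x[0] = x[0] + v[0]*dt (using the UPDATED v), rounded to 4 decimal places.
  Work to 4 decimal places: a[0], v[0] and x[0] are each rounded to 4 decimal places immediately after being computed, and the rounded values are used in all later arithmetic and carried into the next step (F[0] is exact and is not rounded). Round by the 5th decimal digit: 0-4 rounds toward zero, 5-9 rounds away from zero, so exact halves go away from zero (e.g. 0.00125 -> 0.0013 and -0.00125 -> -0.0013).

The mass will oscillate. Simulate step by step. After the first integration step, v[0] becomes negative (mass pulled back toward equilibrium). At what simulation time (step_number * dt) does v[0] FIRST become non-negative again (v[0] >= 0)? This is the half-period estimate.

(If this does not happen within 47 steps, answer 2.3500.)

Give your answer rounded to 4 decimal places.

Step 0: x=[4.5000] v=[0.0000]
Step 1: x=[4.4906] v=[-0.1890]
Step 2: x=[4.4718] v=[-0.3755]
Step 3: x=[4.4440] v=[-0.5569]
Step 4: x=[4.4075] v=[-0.7308]
Step 5: x=[4.3628] v=[-0.8948]
Step 6: x=[4.3105] v=[-1.0468]
Step 7: x=[4.2513] v=[-1.1846]
Step 8: x=[4.1860] v=[-1.3065]
Step 9: x=[4.1155] v=[-1.4107]
Step 10: x=[4.0407] v=[-1.4959]
Step 11: x=[3.9627] v=[-1.5609]
Step 12: x=[3.8825] v=[-1.6048]
Step 13: x=[3.8011] v=[-1.6271]
Step 14: x=[3.7197] v=[-1.6274]
Step 15: x=[3.6394] v=[-1.6057]
Step 16: x=[3.5613] v=[-1.5623]
Step 17: x=[3.4864] v=[-1.4979]
Step 18: x=[3.4157] v=[-1.4132]
Step 19: x=[3.3502] v=[-1.3094]
Step 20: x=[3.2908] v=[-1.1880]
Step 21: x=[3.2383] v=[-1.0505]
Step 22: x=[3.1934] v=[-0.8988]
Step 23: x=[3.1567] v=[-0.7350]
Step 24: x=[3.1286] v=[-0.5613]
Step 25: x=[3.1096] v=[-0.3800]
Step 26: x=[3.0999] v=[-0.1936]
Step 27: x=[3.0997] v=[-0.0046]
Step 28: x=[3.1089] v=[0.1845]
First v>=0 after going negative at step 28, time=1.4000

Answer: 1.4000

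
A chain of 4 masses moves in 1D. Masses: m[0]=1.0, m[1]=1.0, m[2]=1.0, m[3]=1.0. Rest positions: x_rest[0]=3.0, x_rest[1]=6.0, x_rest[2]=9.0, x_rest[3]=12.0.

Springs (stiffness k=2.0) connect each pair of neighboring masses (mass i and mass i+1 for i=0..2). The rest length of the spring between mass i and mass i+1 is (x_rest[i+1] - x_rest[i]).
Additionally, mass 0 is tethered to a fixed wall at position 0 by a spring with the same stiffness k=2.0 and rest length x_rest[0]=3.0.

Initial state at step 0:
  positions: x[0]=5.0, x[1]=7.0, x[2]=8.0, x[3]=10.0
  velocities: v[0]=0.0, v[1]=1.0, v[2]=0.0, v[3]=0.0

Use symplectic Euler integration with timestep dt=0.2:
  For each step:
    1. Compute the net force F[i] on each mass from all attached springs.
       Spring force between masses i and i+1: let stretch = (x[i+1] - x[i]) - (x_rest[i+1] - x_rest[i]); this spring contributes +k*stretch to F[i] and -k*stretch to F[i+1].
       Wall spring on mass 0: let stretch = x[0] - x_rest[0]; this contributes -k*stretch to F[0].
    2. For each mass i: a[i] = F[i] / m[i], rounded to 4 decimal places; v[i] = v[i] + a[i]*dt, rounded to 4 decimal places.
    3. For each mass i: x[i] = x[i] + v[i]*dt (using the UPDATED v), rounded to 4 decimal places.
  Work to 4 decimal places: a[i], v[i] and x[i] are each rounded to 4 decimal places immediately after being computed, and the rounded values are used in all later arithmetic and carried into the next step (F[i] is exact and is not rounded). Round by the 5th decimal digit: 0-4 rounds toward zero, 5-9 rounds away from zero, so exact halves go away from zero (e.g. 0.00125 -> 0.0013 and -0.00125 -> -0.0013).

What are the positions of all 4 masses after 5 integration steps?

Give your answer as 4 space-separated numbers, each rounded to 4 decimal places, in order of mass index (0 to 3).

Answer: 2.6085 6.3442 9.0311 11.1965

Derivation:
Step 0: x=[5.0000 7.0000 8.0000 10.0000] v=[0.0000 1.0000 0.0000 0.0000]
Step 1: x=[4.7600 7.1200 8.0800 10.0800] v=[-1.2000 0.6000 0.4000 0.4000]
Step 2: x=[4.3280 7.1280 8.2432 10.2400] v=[-2.1600 0.0400 0.8160 0.8000]
Step 3: x=[3.7738 7.0012 8.4769 10.4803] v=[-2.7712 -0.6339 1.1686 1.2013]
Step 4: x=[3.1758 6.7343 8.7528 10.8003] v=[-2.9898 -1.3346 1.3797 1.5999]
Step 5: x=[2.6085 6.3442 9.0311 11.1965] v=[-2.8367 -1.9506 1.3913 1.9809]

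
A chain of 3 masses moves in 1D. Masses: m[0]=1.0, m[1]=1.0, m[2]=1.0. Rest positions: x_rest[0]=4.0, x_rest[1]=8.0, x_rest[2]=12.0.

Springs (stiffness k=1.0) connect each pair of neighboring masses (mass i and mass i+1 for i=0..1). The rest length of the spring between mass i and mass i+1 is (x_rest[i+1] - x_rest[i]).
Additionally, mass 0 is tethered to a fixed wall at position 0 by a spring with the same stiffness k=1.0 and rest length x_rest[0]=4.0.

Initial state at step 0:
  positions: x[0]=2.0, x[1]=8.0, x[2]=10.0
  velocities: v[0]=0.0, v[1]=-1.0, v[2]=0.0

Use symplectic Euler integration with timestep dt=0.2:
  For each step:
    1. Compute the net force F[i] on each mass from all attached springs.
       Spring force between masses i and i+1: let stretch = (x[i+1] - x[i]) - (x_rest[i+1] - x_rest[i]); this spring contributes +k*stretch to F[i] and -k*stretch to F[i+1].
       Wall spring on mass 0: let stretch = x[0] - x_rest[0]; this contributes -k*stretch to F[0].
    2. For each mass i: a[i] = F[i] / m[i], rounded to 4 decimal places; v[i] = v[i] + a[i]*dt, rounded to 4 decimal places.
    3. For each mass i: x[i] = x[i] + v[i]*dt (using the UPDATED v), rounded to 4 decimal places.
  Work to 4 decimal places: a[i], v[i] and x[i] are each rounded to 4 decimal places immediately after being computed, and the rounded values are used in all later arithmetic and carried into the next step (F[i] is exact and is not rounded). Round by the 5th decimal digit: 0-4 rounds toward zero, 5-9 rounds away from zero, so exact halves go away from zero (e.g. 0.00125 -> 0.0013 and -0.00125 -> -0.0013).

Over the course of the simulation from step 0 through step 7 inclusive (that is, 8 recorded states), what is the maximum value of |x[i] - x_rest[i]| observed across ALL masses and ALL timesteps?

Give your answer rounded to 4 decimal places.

Step 0: x=[2.0000 8.0000 10.0000] v=[0.0000 -1.0000 0.0000]
Step 1: x=[2.1600 7.6400 10.0800] v=[0.8000 -1.8000 0.4000]
Step 2: x=[2.4528 7.1584 10.2224] v=[1.4640 -2.4080 0.7120]
Step 3: x=[2.8357 6.6111 10.4022] v=[1.9146 -2.7363 0.8992]
Step 4: x=[3.2562 6.0645 10.5904] v=[2.1025 -2.7332 0.9410]
Step 5: x=[3.6588 5.5866 10.7576] v=[2.0129 -2.3897 0.8358]
Step 6: x=[3.9921 5.2384 10.8779] v=[1.6667 -1.7411 0.6016]
Step 7: x=[4.2156 5.0659 10.9326] v=[1.1175 -0.8625 0.2737]
Max displacement = 2.9341

Answer: 2.9341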